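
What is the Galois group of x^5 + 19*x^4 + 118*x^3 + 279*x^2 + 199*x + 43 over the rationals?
The polynomial f is an irreducible quintic over Q, so G = Gal(f/Q) is a transitive subgroup of S_5: one of C_5 (5T1, order 5), D_5 (5T2, order 10), F_20 (5T3, order 20), A_5 (5T4, order 60) or S_5 (5T5, order 120). The discriminant of f is 1012703329 = 31823^2, a perfect square, so G is contained in A_5. The transitive groups of degree 5 contained in A_5 are: C_5 (5T1, order 5), D_5 (5T2, order 10), A_5 (5T4, order 60). By Dedekind's theorem, for a prime p not dividing disc(f) the degrees of the irreducible factors of f mod p form the cycle type of an element of G. Factoring f modulo the 14 such primes p <= 47 (skipping 11, which divides the discriminant), each new pattern first appears at: mod 2: f = (x^5 + x^4 + x^2 + x + 1), pattern 5; mod 23: f = (x + 1)(x + 5)(x + 6)(x + 10)(x + 20), pattern 1+1+1+1+1. No other pattern occurs in this range, so the set of observed cycle types is {5, 1+1+1+1+1}. The candidates containing elements of all these cycle types are C_5 (5T1) of order 5, D_5 (5T2) of order 10, A_5 (5T4) of order 60; the others are excluded. The observed types are precisely the cycle types that occur in C_5 (5T1). Each of the other remaining candidates has further cycle types, and by the Chebotarev density theorem the matching factorization patterns would occur for a proportion of primes equal to their share of the group: D_5 (5T2) additionally contains elements of type 2+2+1 (5 of its 10 elements, about 50% of primes); A_5 (5T4) additionally contains elements of type 3+1+1, 2+2+1 (35 of its 60 elements, about 58% of primes). None of the 14 primes tested shows any such pattern (for each of these groups the chance of that is below 10^-4), which rules them out. Hence G = C_5 (5T1), of order 5.

5T1: C_5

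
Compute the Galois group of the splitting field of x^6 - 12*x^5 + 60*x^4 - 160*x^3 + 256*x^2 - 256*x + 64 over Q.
S_4, S_4(6d), the S_4-action on 6 points inside A_6

The polynomial f is an irreducible sextic over Q, so G = Gal(f/Q) is one of the 16 transitive subgroups 6T1, ..., 6T16 of S_6. The discriminant of f is 66039417143296 = 8126464^2, a perfect square, so G is contained in A_6. The transitive groups of degree 6 contained in A_6 are: A_4 (6T4, order 12), S_4 (6T7, order 24), (C_3 x C_3) : C_4 (6T10, order 36), PSL(2,5) (6T12, order 60), A_6 (6T15, order 360). By Dedekind's theorem, for a prime p not dividing disc(f) the degrees of the irreducible factors of f mod p form the cycle type of an element of G. Factoring f modulo the 79 such primes p <= 419 (skipping 2, 31, which divide the discriminant), each new pattern first appears at: mod 3: f = (x^2 + 2x + 2)(x^4 + x^3 + 2x^2 + 2x + 2), pattern 4+2; mod 5: f = (x^3 + x^2 + x + 3)(x^3 + 2x^2 + 2x + 3), pattern 3+3; mod 11: f = (x + 3)(x + 4)(x^2 + 4x + 5)(x^2 + 10x + 4), pattern 2+2+1+1; mod 67: f = (x + 2)(x + 4)(x + 20)(x + 43)(x + 59)(x + 61), pattern 1+1+1+1+1+1. No other pattern occurs in this range, so the set of observed cycle types is {4+2, 3+3, 2+2+1+1, 1+1+1+1+1+1}. The candidates containing elements of all these cycle types are S_4 (6T7) of order 24, (C_3 x C_3) : C_4 (6T10) of order 36, A_6 (6T15) of order 360; the others are excluded. The observed types are precisely the cycle types that occur in S_4 (6T7). Each of the other remaining candidates has further cycle types, and by the Chebotarev density theorem the matching factorization patterns would occur for a proportion of primes equal to their share of the group: (C_3 x C_3) : C_4 (6T10) additionally contains elements of type 3+1+1+1 (4 of its 36 elements, about 11% of primes); A_6 (6T15) additionally contains elements of type 5+1, 3+1+1+1 (184 of its 360 elements, about 51% of primes). None of the 79 primes tested shows any such pattern (for each of these groups the chance of that is below 10^-4), which rules them out. Hence G = S_4 (6T7), of order 24.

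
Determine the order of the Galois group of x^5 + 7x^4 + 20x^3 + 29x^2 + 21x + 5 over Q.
The degree of the splitting field over Q equals the order of the Galois group, so first determine the group. The polynomial f is an irreducible quintic over Q, so G = Gal(f/Q) is a transitive subgroup of S_5: one of C_5 (5T1, order 5), D_5 (5T2, order 10), F_20 (5T3, order 20), A_5 (5T4, order 60) or S_5 (5T5, order 120). The discriminant of f is 2209 = 47^2, a perfect square, so G is contained in A_5. The transitive groups of degree 5 contained in A_5 are: C_5 (5T1, order 5), D_5 (5T2, order 10), A_5 (5T4, order 60). By Dedekind's theorem, for a prime p not dividing disc(f) the degrees of the irreducible factors of f mod p form the cycle type of an element of G. Factoring f modulo the 23 such primes p <= 89 (skipping 47, which divides the discriminant), each new pattern first appears at: mod 2: f = (x^5 + x^4 + x^2 + x + 1), pattern 5; mod 5: f = (x)(x^2 + 2)(x^2 + 2x + 3), pattern 2+2+1; mod 83: f = (x + 55)(x + 61)(x + 69)(x + 72)(x + 82), pattern 1+1+1+1+1. No other pattern occurs in this range, so the set of observed cycle types is {5, 2+2+1, 1+1+1+1+1}. The candidates containing elements of all these cycle types are D_5 (5T2) of order 10, A_5 (5T4) of order 60; the others are excluded. The observed types are precisely the cycle types that occur in D_5 (5T2). Each of the other remaining candidates has further cycle types, and by the Chebotarev density theorem the matching factorization patterns would occur for a proportion of primes equal to their share of the group: A_5 (5T4) additionally contains elements of type 3+1+1 (20 of its 60 elements, about 33% of primes). None of the 23 primes tested shows any such pattern (for each of these groups the chance of that is below 10^-4), which rules them out. Hence G = D_5 (5T2), of order 10. The Galois group D_5 (5T2) has order 10, so the splitting field has degree 10 over Q.

10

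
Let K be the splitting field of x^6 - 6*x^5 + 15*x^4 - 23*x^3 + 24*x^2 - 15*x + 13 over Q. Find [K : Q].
The degree of the splitting field over Q equals the order of the Galois group, so first determine the group. The polynomial f is an irreducible sextic over Q, so G = Gal(f/Q) is one of the 16 transitive subgroups 6T1, ..., 6T16 of S_6. The discriminant of f is -1162261467, which is not a perfect square, so G is not contained in A_6. The transitive groups of degree 6 not contained in A_6 are: C_6 (6T1, order 6), S_3 (6T2, order 6), D_6 (6T3, order 12), C_3 x S_3 (6T5, order 18), A_4 x C_2 (6T6, order 24), S_4 (6T8, order 24), S_3 x S_3 (6T9, order 36), S_4 x C_2 (6T11, order 48), (S_3 x S_3) : C_2 (6T13, order 72), PGL(2,5) (6T14, order 120), S_6 (6T16, order 720). By Dedekind's theorem, for a prime p not dividing disc(f) the degrees of the irreducible factors of f mod p form the cycle type of an element of G. Factoring f modulo the 33 such primes p <= 139 (skipping 3, which divides the discriminant), each new pattern first appears at: mod 2: f = (x^6 + x^4 + x^3 + x + 1), pattern 6; mod 7: f = (x + 2)(x + 4)(x + 5)(x^3 + 4x^2 + 3x + 4), pattern 3+1+1+1; mod 17: f = (x^2 + 4x + 10)(x^2 + 11x + 3)(x^2 + 13x + 1), pattern 2+2+2; mod 19: f = (x^3 + 16x^2 + 3x + 1)(x^3 + 16x^2 + 3x + 13), pattern 3+3; mod 73: f = (x + 26)(x + 34)(x + 48)(x + 49)(x + 60)(x + 69), pattern 1+1+1+1+1+1. No other pattern occurs in this range, so the set of observed cycle types is {6, 3+1+1+1, 2+2+2, 3+3, 1+1+1+1+1+1}. The candidates containing elements of all these cycle types are C_3 x S_3 (6T5) of order 18, S_3 x S_3 (6T9) of order 36, (S_3 x S_3) : C_2 (6T13) of order 72, S_6 (6T16) of order 720; the others are excluded. The observed types are precisely the cycle types that occur in C_3 x S_3 (6T5). Each of the other remaining candidates has further cycle types, and by the Chebotarev density theorem the matching factorization patterns would occur for a proportion of primes equal to their share of the group: S_3 x S_3 (6T9) additionally contains elements of type 2+2+1+1 (9 of its 36 elements, about 25% of primes); (S_3 x S_3) : C_2 (6T13) additionally contains elements of type 4+2, 3+2+1, 2+2+1+1, 2+1+1+1+1 (45 of its 72 elements, about 62% of primes); S_6 (6T16) additionally contains elements of type 5+1, 4+2, 4+1+1, 3+2+1, 2+2+1+1, 2+1+1+1+1 (504 of its 720 elements, about 70% of primes). None of the 33 primes tested shows any such pattern (for each of these groups the chance of that is below 10^-4), which rules them out. Hence G = C_3 x S_3 (6T5), of order 18. The Galois group C_3 x S_3 (6T5) has order 18, so the splitting field has degree 18 over Q.

18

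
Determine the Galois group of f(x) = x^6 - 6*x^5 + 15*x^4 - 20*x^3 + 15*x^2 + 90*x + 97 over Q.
(S_3 x S_3) : C_2

The polynomial f is an irreducible sextic over Q, so G = Gal(f/Q) is one of the 16 transitive subgroups 6T1, ..., 6T16 of S_6. The discriminant of f is -9727331052552192, which is not a perfect square, so G is not contained in A_6. The transitive groups of degree 6 not contained in A_6 are: C_6 (6T1, order 6), S_3 (6T2, order 6), D_6 (6T3, order 12), C_3 x S_3 (6T5, order 18), A_4 x C_2 (6T6, order 24), S_4 (6T8, order 24), S_3 x S_3 (6T9, order 36), S_4 x C_2 (6T11, order 48), (S_3 x S_3) : C_2 (6T13, order 72), PGL(2,5) (6T14, order 120), S_6 (6T16, order 720). By Dedekind's theorem, for a prime p not dividing disc(f) the degrees of the irreducible factors of f mod p form the cycle type of an element of G. Factoring f modulo the 27 such primes p <= 127 (skipping 2, 3, 17, 43, which divide the discriminant), each new pattern first appears at: mod 5: f = (x^6 + 4x^5 + 2), pattern 6; mod 7: f = (x + 4)(x^2 + 4x + 5)(x^3 + x + 1), pattern 3+2+1; mod 11: f = (x^2 + 2x + 5)(x^4 + 3x^3 + 4x^2 + x + 4), pattern 4+2; mod 13: f = (x + 6)(x + 9)(x^2 + 11)(x^2 + 5x + 5), pattern 2+2+1+1; mod 61: f = (x + 3)(x + 7)(x + 19)(x + 41)(x^2 + 46x + 31), pattern 2+1+1+1+1; mod 97: f = (x)(x + 19)(x + 23)(x^3 + 49x^2 + 42x + 83), pattern 3+1+1+1; mod 113: f = (x^2 + 6x + 33)(x^2 + 13x + 48)(x^2 + 88x + 105), pattern 2+2+2; mod 127: f = (x^3 + 46x^2 + 75x + 22)(x^3 + 75x^2 + 46x + 91), pattern 3+3. No other pattern occurs in this range, so the set of observed cycle types is {6, 3+2+1, 4+2, 2+2+1+1, 2+1+1+1+1, 3+1+1+1, 2+2+2, 3+3}. The candidates containing elements of all these cycle types are (S_3 x S_3) : C_2 (6T13) of order 72, S_6 (6T16) of order 720; the others are excluded. The observed types are precisely the cycle types that occur in (S_3 x S_3) : C_2 (6T13) (apart from the identity). Each of the other remaining candidates has further cycle types, and by the Chebotarev density theorem the matching factorization patterns would occur for a proportion of primes equal to their share of the group: S_6 (6T16) additionally contains elements of type 5+1, 4+1+1 (234 of its 720 elements, about 32% of primes). None of the 27 primes tested shows any such pattern (for each of these groups the chance of that is below 10^-4), which rules them out. Hence G = (S_3 x S_3) : C_2 (6T13), of order 72.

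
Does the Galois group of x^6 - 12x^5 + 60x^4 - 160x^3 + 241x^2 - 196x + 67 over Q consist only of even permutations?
Yes

The polynomial is irreducible of degree 6 over Q. Its discriminant is 61504 = 248^2, a perfect square. A Galois group lies in the alternating group exactly when the discriminant is a square in Q, so the Galois group (S_4) is contained in A_6.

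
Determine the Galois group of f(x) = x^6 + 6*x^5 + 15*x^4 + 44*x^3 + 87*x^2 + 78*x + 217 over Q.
C_3 x S_3 (order 18)

The polynomial f is an irreducible sextic over Q, so G = Gal(f/Q) is one of the 16 transitive subgroups 6T1, ..., 6T16 of S_6. The discriminant of f is -190210142896128, which is not a perfect square, so G is not contained in A_6. The transitive groups of degree 6 not contained in A_6 are: C_6 (6T1, order 6), S_3 (6T2, order 6), D_6 (6T3, order 12), C_3 x S_3 (6T5, order 18), A_4 x C_2 (6T6, order 24), S_4 (6T8, order 24), S_3 x S_3 (6T9, order 36), S_4 x C_2 (6T11, order 48), (S_3 x S_3) : C_2 (6T13, order 72), PGL(2,5) (6T14, order 120), S_6 (6T16, order 720). By Dedekind's theorem, for a prime p not dividing disc(f) the degrees of the irreducible factors of f mod p form the cycle type of an element of G. Factoring f modulo the 33 such primes p <= 149 (skipping 2, 3, which divide the discriminant), each new pattern first appears at: mod 5: f = (x^6 + x^5 + 4x^3 + 2x^2 + 3x + 2), pattern 6; mod 7: f = (x)(x + 4)(x + 6)(x^3 + 3x^2 + 3x + 5), pattern 3+1+1+1; mod 17: f = (x^2 + 10)(x^2 + 11x + 4)(x^2 + 12x + 5), pattern 2+2+2; mod 19: f = (x^3 + 3x^2 + 3x + 10)(x^3 + 3x^2 + 3x + 16), pattern 3+3; mod 73: f = (x + 12)(x + 14)(x + 16)(x + 30)(x + 32)(x + 48), pattern 1+1+1+1+1+1. No other pattern occurs in this range, so the set of observed cycle types is {6, 3+1+1+1, 2+2+2, 3+3, 1+1+1+1+1+1}. The candidates containing elements of all these cycle types are C_3 x S_3 (6T5) of order 18, S_3 x S_3 (6T9) of order 36, (S_3 x S_3) : C_2 (6T13) of order 72, S_6 (6T16) of order 720; the others are excluded. The observed types are precisely the cycle types that occur in C_3 x S_3 (6T5). Each of the other remaining candidates has further cycle types, and by the Chebotarev density theorem the matching factorization patterns would occur for a proportion of primes equal to their share of the group: S_3 x S_3 (6T9) additionally contains elements of type 2+2+1+1 (9 of its 36 elements, about 25% of primes); (S_3 x S_3) : C_2 (6T13) additionally contains elements of type 4+2, 3+2+1, 2+2+1+1, 2+1+1+1+1 (45 of its 72 elements, about 62% of primes); S_6 (6T16) additionally contains elements of type 5+1, 4+2, 4+1+1, 3+2+1, 2+2+1+1, 2+1+1+1+1 (504 of its 720 elements, about 70% of primes). None of the 33 primes tested shows any such pattern (for each of these groups the chance of that is below 10^-4), which rules them out. Hence G = C_3 x S_3 (6T5), of order 18.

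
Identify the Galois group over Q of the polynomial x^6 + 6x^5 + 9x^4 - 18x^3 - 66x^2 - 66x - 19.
The polynomial f is an irreducible sextic over Q, so G = Gal(f/Q) is one of the 16 transitive subgroups 6T1, ..., 6T16 of S_6. The discriminant of f is 19050624576 = 138024^2, a perfect square, so G is contained in A_6. The transitive groups of degree 6 contained in A_6 are: A_4 (6T4, order 12), S_4 (6T7, order 24), (C_3 x C_3) : C_4 (6T10, order 36), PSL(2,5) (6T12, order 60), A_6 (6T15, order 360). By Dedekind's theorem, for a prime p not dividing disc(f) the degrees of the irreducible factors of f mod p form the cycle type of an element of G. Factoring f modulo the 33 such primes p <= 151 (skipping 2, 3, 71, which divide the discriminant), each new pattern first appears at: mod 5: f = (x^3 + 2x^2 + x + 4)(x^3 + 4x^2 + 4), pattern 3+3; mod 17: f = (x + 12)(x + 16)(x^2 + 13x + 1)(x^2 + 16x + 3), pattern 2+2+1+1. No other pattern occurs in this range, so the set of observed cycle types is {3+3, 2+2+1+1}. The candidates containing elements of all these cycle types are A_4 (6T4) of order 12, S_4 (6T7) of order 24, (C_3 x C_3) : C_4 (6T10) of order 36, PSL(2,5) (6T12) of order 60, A_6 (6T15) of order 360; the others are excluded. The observed types are precisely the cycle types that occur in A_4 (6T4) (apart from the identity). Each of the other remaining candidates has further cycle types, and by the Chebotarev density theorem the matching factorization patterns would occur for a proportion of primes equal to their share of the group: S_4 (6T7) additionally contains elements of type 4+2 (6 of its 24 elements, about 25% of primes); (C_3 x C_3) : C_4 (6T10) additionally contains elements of type 4+2, 3+1+1+1 (22 of its 36 elements, about 61% of primes); PSL(2,5) (6T12) additionally contains elements of type 5+1 (24 of its 60 elements, about 40% of primes); A_6 (6T15) additionally contains elements of type 5+1, 4+2, 3+1+1+1 (274 of its 360 elements, about 76% of primes). None of the 33 primes tested shows any such pattern (for each of these groups the chance of that is below 10^-4), which rules them out. Hence G = A_4 (6T4), of order 12.

6T4: A_4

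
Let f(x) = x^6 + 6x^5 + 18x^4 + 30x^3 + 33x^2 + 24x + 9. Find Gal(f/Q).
The polynomial f is an irreducible sextic over Q, so G = Gal(f/Q) is one of the 16 transitive subgroups 6T1, ..., 6T16 of S_6. The discriminant of f is -16003008, which is not a perfect square, so G is not contained in A_6. The transitive groups of degree 6 not contained in A_6 are: C_6 (6T1, order 6), S_3 (6T2, order 6), D_6 (6T3, order 12), C_3 x S_3 (6T5, order 18), A_4 x C_2 (6T6, order 24), S_4 (6T8, order 24), S_3 x S_3 (6T9, order 36), S_4 x C_2 (6T11, order 48), (S_3 x S_3) : C_2 (6T13, order 72), PGL(2,5) (6T14, order 120), S_6 (6T16, order 720). By Dedekind's theorem, for a prime p not dividing disc(f) the degrees of the irreducible factors of f mod p form the cycle type of an element of G. Factoring f modulo the 21 such primes p <= 89 (skipping 2, 3, 7, which divide the discriminant), each new pattern first appears at: mod 5: f = (x^6 + x^5 + 3x^4 + 3x^2 + 4x + 4), pattern 6; mod 11: f = (x + 10)(x^5 + 7x^4 + 3x^3 + 2), pattern 5+1; mod 13: f = (x + 2)(x + 6)(x^4 + 11x^3 + 9x^2 + 8x + 4), pattern 4+1+1; mod 23: f = (x + 4)(x + 8)(x^2 + 7x + 8)(x^2 + 10x + 3), pattern 2+2+1+1; mod 43: f = (x^3 + 22x^2 + 20x + 21)(x^3 + 27x^2 + 6x + 25), pattern 3+3; mod 61: f = (x^2 + 34x + 5)(x^2 + 45x + 56)(x^2 + 49x + 46), pattern 2+2+2. No other pattern occurs in this range, so the set of observed cycle types is {6, 5+1, 4+1+1, 2+2+1+1, 3+3, 2+2+2}. The candidates containing elements of all these cycle types are PGL(2,5) (6T14) of order 120, S_6 (6T16) of order 720; the others are excluded. The observed types are precisely the cycle types that occur in PGL(2,5) (6T14) (apart from the identity). Each of the other remaining candidates has further cycle types, and by the Chebotarev density theorem the matching factorization patterns would occur for a proportion of primes equal to their share of the group: S_6 (6T16) additionally contains elements of type 4+2, 3+2+1, 3+1+1+1, 2+1+1+1+1 (265 of its 720 elements, about 37% of primes). None of the 21 primes tested shows any such pattern (for each of these groups the chance of that is below 10^-4), which rules them out. Hence G = PGL(2,5) (6T14), of order 120.

PGL(2,5) (also written S5(6))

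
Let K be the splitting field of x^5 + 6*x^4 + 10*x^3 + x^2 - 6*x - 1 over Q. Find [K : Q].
5

The degree of the splitting field over Q equals the order of the Galois group, so first determine the group. The polynomial f is an irreducible quintic over Q, so G = Gal(f/Q) is a transitive subgroup of S_5: one of C_5 (5T1, order 5), D_5 (5T2, order 10), F_20 (5T3, order 20), A_5 (5T4, order 60) or S_5 (5T5, order 120). The discriminant of f is 14641 = 121^2, a perfect square, so G is contained in A_5. The transitive groups of degree 5 contained in A_5 are: C_5 (5T1, order 5), D_5 (5T2, order 10), A_5 (5T4, order 60). By Dedekind's theorem, for a prime p not dividing disc(f) the degrees of the irreducible factors of f mod p form the cycle type of an element of G. Factoring f modulo the 14 such primes p <= 47 (skipping 11, which divides the discriminant), each new pattern first appears at: mod 2: f = (x^5 + x^2 + 1), pattern 5; mod 23: f = (x + 10)(x + 13)(x + 14)(x + 18)(x + 20), pattern 1+1+1+1+1. No other pattern occurs in this range, so the set of observed cycle types is {5, 1+1+1+1+1}. The candidates containing elements of all these cycle types are C_5 (5T1) of order 5, D_5 (5T2) of order 10, A_5 (5T4) of order 60; the others are excluded. The observed types are precisely the cycle types that occur in C_5 (5T1). Each of the other remaining candidates has further cycle types, and by the Chebotarev density theorem the matching factorization patterns would occur for a proportion of primes equal to their share of the group: D_5 (5T2) additionally contains elements of type 2+2+1 (5 of its 10 elements, about 50% of primes); A_5 (5T4) additionally contains elements of type 3+1+1, 2+2+1 (35 of its 60 elements, about 58% of primes). None of the 14 primes tested shows any such pattern (for each of these groups the chance of that is below 10^-4), which rules them out. Hence G = C_5 (5T1), of order 5. The Galois group C_5 (5T1) has order 5, so the splitting field has degree 5 over Q.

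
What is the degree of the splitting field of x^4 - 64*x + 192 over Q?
12

The degree of the splitting field over Q equals the order of the Galois group, so first determine the group. The polynomial is an irreducible quartic over Q and its discriminant is 1358954496 = 36864^2, a perfect square, so the Galois group is contained in A_4. The resolvent cubic y^3 - 768*y - 4096 is irreducible over Q. An irreducible resolvent with square discriminant gives A_4. The Galois group A_4 (4T4) has order 12, so the splitting field has degree 12 over Q.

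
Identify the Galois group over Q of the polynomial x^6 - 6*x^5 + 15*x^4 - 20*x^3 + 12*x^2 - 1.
6T6: A_4 x C_2

The polynomial f is an irreducible sextic over Q, so G = Gal(f/Q) is one of the 16 transitive subgroups 6T1, ..., 6T16 of S_6. The discriminant of f is -419904, which is not a perfect square, so G is not contained in A_6. The transitive groups of degree 6 not contained in A_6 are: C_6 (6T1, order 6), S_3 (6T2, order 6), D_6 (6T3, order 12), C_3 x S_3 (6T5, order 18), A_4 x C_2 (6T6, order 24), S_4 (6T8, order 24), S_3 x S_3 (6T9, order 36), S_4 x C_2 (6T11, order 48), (S_3 x S_3) : C_2 (6T13, order 72), PGL(2,5) (6T14, order 120), S_6 (6T16, order 720). By Dedekind's theorem, for a prime p not dividing disc(f) the degrees of the irreducible factors of f mod p form the cycle type of an element of G. Factoring f modulo the 33 such primes p <= 149 (skipping 2, 3, which divide the discriminant), each new pattern first appears at: mod 5: f = (x^3 + 4x + 2)(x^3 + 4x^2 + x + 2), pattern 3+3; mod 7: f = (x^6 + x^5 + x^4 + x^3 + 5x^2 + 6), pattern 6; mod 17: f = (x + 7)(x + 8)(x^2 + 15x + 4)(x^2 + 15x + 11), pattern 2+2+1+1; mod 19: f = (x + 2)(x + 7)(x + 10)(x + 15)(x^2 + 17x + 17), pattern 2+1+1+1+1; mod 71: f = (x^2 + 69x + 17)(x^2 + 69x + 26)(x^2 + 69x + 31), pattern 2+2+2. No other pattern occurs in this range, so the set of observed cycle types is {3+3, 6, 2+2+1+1, 2+1+1+1+1, 2+2+2}. The candidates containing elements of all these cycle types are A_4 x C_2 (6T6) of order 24, S_4 x C_2 (6T11) of order 48, (S_3 x S_3) : C_2 (6T13) of order 72, S_6 (6T16) of order 720; the others are excluded. The observed types are precisely the cycle types that occur in A_4 x C_2 (6T6) (apart from the identity). Each of the other remaining candidates has further cycle types, and by the Chebotarev density theorem the matching factorization patterns would occur for a proportion of primes equal to their share of the group: S_4 x C_2 (6T11) additionally contains elements of type 4+2, 4+1+1 (12 of its 48 elements, about 25% of primes); (S_3 x S_3) : C_2 (6T13) additionally contains elements of type 4+2, 3+2+1, 3+1+1+1 (34 of its 72 elements, about 47% of primes); S_6 (6T16) additionally contains elements of type 5+1, 4+2, 4+1+1, 3+2+1, 3+1+1+1 (484 of its 720 elements, about 67% of primes). None of the 33 primes tested shows any such pattern (for each of these groups the chance of that is below 10^-4), which rules them out. Hence G = A_4 x C_2 (6T6), of order 24.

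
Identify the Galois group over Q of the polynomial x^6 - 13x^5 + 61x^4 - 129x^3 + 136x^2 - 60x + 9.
The polynomial f is an irreducible sextic over Q, so G = Gal(f/Q) is one of the 16 transitive subgroups 6T1, ..., 6T16 of S_6. The discriminant of f is 1064390625 = 32625^2, a perfect square, so G is contained in A_6. The transitive groups of degree 6 contained in A_6 are: A_4 (6T4, order 12), S_4 (6T7, order 24), (C_3 x C_3) : C_4 (6T10, order 36), PSL(2,5) (6T12, order 60), A_6 (6T15, order 360). By Dedekind's theorem, for a prime p not dividing disc(f) the degrees of the irreducible factors of f mod p form the cycle type of an element of G. Factoring f modulo the 19 such primes p <= 79 (skipping 3, 5, 29, which divide the discriminant), each new pattern first appears at: mod 2: f = (x^2 + x + 1)(x^4 + x + 1), pattern 4+2; mod 11: f = (x^3 + 4x^2 + 2x + 6)(x^3 + 5x^2 + 6x + 7), pattern 3+3; mod 19: f = (x + 5)(x + 9)(x^2 + 2x + 17)(x^2 + 9x + 17), pattern 2+2+1+1; mod 61: f = (x + 3)(x + 50)(x + 54)(x^3 + 2x^2 + 7x + 4), pattern 3+1+1+1. No other pattern occurs in this range, so the set of observed cycle types is {4+2, 3+3, 2+2+1+1, 3+1+1+1}. The candidates containing elements of all these cycle types are (C_3 x C_3) : C_4 (6T10) of order 36, A_6 (6T15) of order 360; the others are excluded. The observed types are precisely the cycle types that occur in (C_3 x C_3) : C_4 (6T10) (apart from the identity). Each of the other remaining candidates has further cycle types, and by the Chebotarev density theorem the matching factorization patterns would occur for a proportion of primes equal to their share of the group: A_6 (6T15) additionally contains elements of type 5+1 (144 of its 360 elements, about 40% of primes). None of the 19 primes tested shows any such pattern (for each of these groups the chance of that is below 10^-4), which rules them out. Hence G = (C_3 x C_3) : C_4 (6T10), of order 36.

(C_3 x C_3) : C_4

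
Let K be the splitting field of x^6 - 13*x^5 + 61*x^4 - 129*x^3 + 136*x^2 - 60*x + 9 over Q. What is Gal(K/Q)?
(C_3 x C_3) : C_4 (order 36)

The polynomial f is an irreducible sextic over Q, so G = Gal(f/Q) is one of the 16 transitive subgroups 6T1, ..., 6T16 of S_6. The discriminant of f is 1064390625 = 32625^2, a perfect square, so G is contained in A_6. The transitive groups of degree 6 contained in A_6 are: A_4 (6T4, order 12), S_4 (6T7, order 24), (C_3 x C_3) : C_4 (6T10, order 36), PSL(2,5) (6T12, order 60), A_6 (6T15, order 360). By Dedekind's theorem, for a prime p not dividing disc(f) the degrees of the irreducible factors of f mod p form the cycle type of an element of G. Factoring f modulo the 19 such primes p <= 79 (skipping 3, 5, 29, which divide the discriminant), each new pattern first appears at: mod 2: f = (x^2 + x + 1)(x^4 + x + 1), pattern 4+2; mod 11: f = (x^3 + 4x^2 + 2x + 6)(x^3 + 5x^2 + 6x + 7), pattern 3+3; mod 19: f = (x + 5)(x + 9)(x^2 + 2x + 17)(x^2 + 9x + 17), pattern 2+2+1+1; mod 61: f = (x + 3)(x + 50)(x + 54)(x^3 + 2x^2 + 7x + 4), pattern 3+1+1+1. No other pattern occurs in this range, so the set of observed cycle types is {4+2, 3+3, 2+2+1+1, 3+1+1+1}. The candidates containing elements of all these cycle types are (C_3 x C_3) : C_4 (6T10) of order 36, A_6 (6T15) of order 360; the others are excluded. The observed types are precisely the cycle types that occur in (C_3 x C_3) : C_4 (6T10) (apart from the identity). Each of the other remaining candidates has further cycle types, and by the Chebotarev density theorem the matching factorization patterns would occur for a proportion of primes equal to their share of the group: A_6 (6T15) additionally contains elements of type 5+1 (144 of its 360 elements, about 40% of primes). None of the 19 primes tested shows any such pattern (for each of these groups the chance of that is below 10^-4), which rules them out. Hence G = (C_3 x C_3) : C_4 (6T10), of order 36.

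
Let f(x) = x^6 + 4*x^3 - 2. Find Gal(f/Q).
S_3 x S_3

The polynomial f is an irreducible sextic over Q, so G = Gal(f/Q) is one of the 16 transitive subgroups 6T1, ..., 6T16 of S_6. The discriminant of f is 40310784, which is not a perfect square, so G is not contained in A_6. The transitive groups of degree 6 not contained in A_6 are: C_6 (6T1, order 6), S_3 (6T2, order 6), D_6 (6T3, order 12), C_3 x S_3 (6T5, order 18), A_4 x C_2 (6T6, order 24), S_4 (6T8, order 24), S_3 x S_3 (6T9, order 36), S_4 x C_2 (6T11, order 48), (S_3 x S_3) : C_2 (6T13, order 72), PGL(2,5) (6T14, order 120), S_6 (6T16, order 720). By Dedekind's theorem, for a prime p not dividing disc(f) the degrees of the irreducible factors of f mod p form the cycle type of an element of G. Factoring f modulo the 14 such primes p <= 53 (skipping 2, 3, which divide the discriminant), each new pattern first appears at: mod 5: f = (x + 1)(x + 2)(x^2 + 3x + 4)(x^2 + 4x + 1), pattern 2+2+1+1; mod 7: f = (x^6 + 4x^3 + 5), pattern 6; mod 19: f = (x + 4)(x + 6)(x + 9)(x^3 + 16), pattern 3+1+1+1; mod 31: f = (x^2 + 2x + 11)(x^2 + 10x + 27)(x^2 + 19x + 24), pattern 2+2+2; mod 43: f = (x^3 + 9)(x^3 + 38), pattern 3+3. No other pattern occurs in this range, so the set of observed cycle types is {2+2+1+1, 6, 3+1+1+1, 2+2+2, 3+3}. The candidates containing elements of all these cycle types are S_3 x S_3 (6T9) of order 36, (S_3 x S_3) : C_2 (6T13) of order 72, S_6 (6T16) of order 720; the others are excluded. The observed types are precisely the cycle types that occur in S_3 x S_3 (6T9) (apart from the identity). Each of the other remaining candidates has further cycle types, and by the Chebotarev density theorem the matching factorization patterns would occur for a proportion of primes equal to their share of the group: (S_3 x S_3) : C_2 (6T13) additionally contains elements of type 4+2, 3+2+1, 2+1+1+1+1 (36 of its 72 elements, about 50% of primes); S_6 (6T16) additionally contains elements of type 5+1, 4+2, 4+1+1, 3+2+1, 2+1+1+1+1 (459 of its 720 elements, about 64% of primes). None of the 14 primes tested shows any such pattern (for each of these groups the chance of that is below 10^-4), which rules them out. Hence G = S_3 x S_3 (6T9), of order 36.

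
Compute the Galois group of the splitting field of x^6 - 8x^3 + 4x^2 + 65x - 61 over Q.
S_6 (also written S6)

The polynomial f is an irreducible sextic over Q, so G = Gal(f/Q) is one of the 16 transitive subgroups 6T1, ..., 6T16 of S_6. The discriminant of f is 156163399280261, which is not a perfect square, so G is not contained in A_6. The transitive groups of degree 6 not contained in A_6 are: C_6 (6T1, order 6), S_3 (6T2, order 6), D_6 (6T3, order 12), C_3 x S_3 (6T5, order 18), A_4 x C_2 (6T6, order 24), S_4 (6T8, order 24), S_3 x S_3 (6T9, order 36), S_4 x C_2 (6T11, order 48), (S_3 x S_3) : C_2 (6T13, order 72), PGL(2,5) (6T14, order 120), S_6 (6T16, order 720). By Dedekind's theorem, for a prime p not dividing disc(f) the degrees of the irreducible factors of f mod p form the cycle type of an element of G. Factoring f modulo the 4 such primes p <= 7, each new pattern first appears at: mod 2: f = (x^6 + x + 1), pattern 6; mod 5: f = (x + 3)(x^5 + 2x^4 + 4x^3 + 4x + 3), pattern 5+1; mod 7: f = (x^2 + 4x + 6)(x^4 + 3x^3 + 3x^2 + 4x + 5), pattern 4+2. No other pattern occurs in this range, so the set of observed cycle types is {6, 5+1, 4+2}. Among the candidates above, the only group containing elements of all these cycle types is S_6 (6T16); every other candidate lacks at least one of them. Hence G = S_6 (6T16), of order 720.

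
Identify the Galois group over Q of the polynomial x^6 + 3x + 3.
(S_3 x S_3) : C_2 (order 72)

The polynomial f is an irreducible sextic over Q, so G = Gal(f/Q) is one of the 16 transitive subgroups 6T1, ..., 6T16 of S_6. The discriminant of f is -9059283, which is not a perfect square, so G is not contained in A_6. The transitive groups of degree 6 not contained in A_6 are: C_6 (6T1, order 6), S_3 (6T2, order 6), D_6 (6T3, order 12), C_3 x S_3 (6T5, order 18), A_4 x C_2 (6T6, order 24), S_4 (6T8, order 24), S_3 x S_3 (6T9, order 36), S_4 x C_2 (6T11, order 48), (S_3 x S_3) : C_2 (6T13, order 72), PGL(2,5) (6T14, order 120), S_6 (6T16, order 720). By Dedekind's theorem, for a prime p not dividing disc(f) the degrees of the irreducible factors of f mod p form the cycle type of an element of G. Factoring f modulo the 28 such primes p <= 127 (skipping 3, 17, 43, which divide the discriminant), each new pattern first appears at: mod 2: f = (x^6 + x + 1), pattern 6; mod 7: f = (x + 6)(x^2 + 3x + 6)(x^3 + 5x^2 + x + 3), pattern 3+2+1; mod 11: f = (x^2 + 2x + 2)(x^4 + 9x^3 + 2x^2 + 7), pattern 4+2; mod 13: f = (x + 5)(x + 10)(x^2 + x + 3)(x^2 + 10x + 6), pattern 2+2+1+1; mod 61: f = (x + 2)(x + 4)(x + 10)(x + 21)(x^2 + 24x + 50), pattern 2+1+1+1+1; mod 97: f = (x + 10)(x + 12)(x + 49)(x^3 + 26x^2 + 60x + 34), pattern 3+1+1+1; mod 113: f = (x^2 + 4x + 10)(x^2 + 45x + 105)(x^2 + 64x + 72), pattern 2+2+2; mod 127: f = (x^3 + 39x^2 + 18x + 106)(x^3 + 88x^2 + 106x + 18), pattern 3+3. No other pattern occurs in this range, so the set of observed cycle types is {6, 3+2+1, 4+2, 2+2+1+1, 2+1+1+1+1, 3+1+1+1, 2+2+2, 3+3}. The candidates containing elements of all these cycle types are (S_3 x S_3) : C_2 (6T13) of order 72, S_6 (6T16) of order 720; the others are excluded. The observed types are precisely the cycle types that occur in (S_3 x S_3) : C_2 (6T13) (apart from the identity). Each of the other remaining candidates has further cycle types, and by the Chebotarev density theorem the matching factorization patterns would occur for a proportion of primes equal to their share of the group: S_6 (6T16) additionally contains elements of type 5+1, 4+1+1 (234 of its 720 elements, about 32% of primes). None of the 28 primes tested shows any such pattern (for each of these groups the chance of that is below 10^-4), which rules them out. Hence G = (S_3 x S_3) : C_2 (6T13), of order 72.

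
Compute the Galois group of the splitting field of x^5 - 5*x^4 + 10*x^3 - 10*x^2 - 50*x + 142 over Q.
The polynomial f is an irreducible quintic over Q, so G = Gal(f/Q) is a transitive subgroup of S_5: one of C_5 (5T1, order 5), D_5 (5T2, order 10), F_20 (5T3, order 20), A_5 (5T4, order 60) or S_5 (5T5, order 120). The discriminant of f is 58564000000 = 242000^2, a perfect square, so G is contained in A_5. The transitive groups of degree 5 contained in A_5 are: C_5 (5T1, order 5), D_5 (5T2, order 10), A_5 (5T4, order 60). By Dedekind's theorem, for a prime p not dividing disc(f) the degrees of the irreducible factors of f mod p form the cycle type of an element of G. Factoring f modulo the 3 such primes p <= 13 (skipping 2, 5, 11, which divide the discriminant), each new pattern first appears at: mod 3: f = (x^5 + x^4 + x^3 + 2x^2 + x + 1), pattern 5; mod 13: f = (x + 5)(x + 7)(x^3 + 9x^2 + 10x + 10), pattern 3+1+1. No other pattern occurs in this range, so the set of observed cycle types is {5, 3+1+1}. Among the candidates above, the only group containing elements of all these cycle types is A_5 (5T4) — each of C_5 (5T1), D_5 (5T2) lacks at least one of them. Hence G = A_5 (5T4), of order 60.

5T4: A_5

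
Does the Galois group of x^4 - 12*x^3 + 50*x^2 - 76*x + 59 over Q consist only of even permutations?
The polynomial is irreducible of degree 4 over Q. Its discriminant is 9750528, which is not a perfect square. A Galois group lies in the alternating group exactly when the discriminant is a square in Q, so the Galois group (D_4) is not contained in A_4.

No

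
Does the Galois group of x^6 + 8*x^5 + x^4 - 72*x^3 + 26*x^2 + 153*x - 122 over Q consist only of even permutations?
The polynomial is irreducible of degree 6 over Q. Its discriminant is 30991489 = 5567^2, a perfect square. A Galois group lies in the alternating group exactly when the discriminant is a square in Q, so the Galois group (PSL(2,5)) is contained in A_6.

Yes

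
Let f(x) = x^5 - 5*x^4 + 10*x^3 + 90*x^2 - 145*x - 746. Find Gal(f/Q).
F_20

The polynomial f is an irreducible quintic over Q, so G = Gal(f/Q) is a transitive subgroup of S_5: one of C_5 (5T1, order 5), D_5 (5T2, order 10), F_20 (5T3, order 20), A_5 (5T4, order 60) or S_5 (5T5, order 120). The discriminant of f is 1109956876953125, which is not a perfect square, so G is not contained in A_5. The transitive groups of degree 5 not contained in A_5 are: F_20 (5T3, order 20), S_5 (5T5, order 120). By Dedekind's theorem, for a prime p not dividing disc(f) the degrees of the irreducible factors of f mod p form the cycle type of an element of G. Factoring f modulo the 18 such primes p <= 71 (skipping 5, 31, which divide the discriminant), each new pattern first appears at: mod 2: f = (x)(x^4 + x^3 + 1), pattern 4+1; mod 11: f = (x^5 + 6x^4 + 10x^3 + 2x^2 + 9x + 2), pattern 5; mod 19: f = (x + 9)(x^2 + 2x + 12)(x^2 + 3x + 4), pattern 2+2+1. No other pattern occurs in this range, so the set of observed cycle types is {4+1, 5, 2+2+1}. The candidates containing elements of all these cycle types are F_20 (5T3) of order 20, S_5 (5T5) of order 120; the others are excluded. The observed types are precisely the cycle types that occur in F_20 (5T3) (apart from the identity). Each of the other remaining candidates has further cycle types, and by the Chebotarev density theorem the matching factorization patterns would occur for a proportion of primes equal to their share of the group: S_5 (5T5) additionally contains elements of type 3+2, 3+1+1, 2+1+1+1 (50 of its 120 elements, about 42% of primes). None of the 18 primes tested shows any such pattern (for each of these groups the chance of that is below 10^-4), which rules them out. Hence G = F_20 (5T3), of order 20.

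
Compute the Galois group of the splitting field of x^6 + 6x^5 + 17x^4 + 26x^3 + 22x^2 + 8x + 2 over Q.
(S_3 x S_3) : C_2, the group 6T13 of order 72

The polynomial f is an irreducible sextic over Q, so G = Gal(f/Q) is one of the 16 transitive subgroups 6T1, ..., 6T16 of S_6. The discriminant of f is -187648, which is not a perfect square, so G is not contained in A_6. The transitive groups of degree 6 not contained in A_6 are: C_6 (6T1, order 6), S_3 (6T2, order 6), D_6 (6T3, order 12), C_3 x S_3 (6T5, order 18), A_4 x C_2 (6T6, order 24), S_4 (6T8, order 24), S_3 x S_3 (6T9, order 36), S_4 x C_2 (6T11, order 48), (S_3 x S_3) : C_2 (6T13, order 72), PGL(2,5) (6T14, order 120), S_6 (6T16, order 720). By Dedekind's theorem, for a prime p not dividing disc(f) the degrees of the irreducible factors of f mod p form the cycle type of an element of G. Factoring f modulo the 29 such primes p <= 113 (skipping 2, which divides the discriminant), each new pattern first appears at: mod 3: f = (x^6 + 2x^4 + 2x^3 + x^2 + 2x + 2), pattern 6; mod 5: f = (x + 2)(x^2 + x + 2)(x^3 + 3x^2 + 4x + 3), pattern 3+2+1; mod 7: f = (x^2 + 3x + 1)(x^4 + 3x^3 + 2x + 2), pattern 4+2; mod 17: f = (x^3 + 3x^2 + 4x + 5)(x^3 + 3x^2 + 4x + 14), pattern 3+3; mod 19: f = (x^2 + 5x + 16)(x^2 + 9x + 13)(x^2 + 11x + 17), pattern 2+2+2; mod 37: f = (x + 4)(x + 17)(x^2 + 23x + 20)(x^2 + 36x + 8), pattern 2+2+1+1; mod 41: f = (x + 20)(x + 25)(x + 40)(x^3 + 3x^2 + 4x + 10), pattern 3+1+1+1; mod 113: f = (x + 35)(x + 91)(x + 93)(x + 103)(x^2 + 23x + 12), pattern 2+1+1+1+1. No other pattern occurs in this range, so the set of observed cycle types is {6, 3+2+1, 4+2, 3+3, 2+2+2, 2+2+1+1, 3+1+1+1, 2+1+1+1+1}. The candidates containing elements of all these cycle types are (S_3 x S_3) : C_2 (6T13) of order 72, S_6 (6T16) of order 720; the others are excluded. The observed types are precisely the cycle types that occur in (S_3 x S_3) : C_2 (6T13) (apart from the identity). Each of the other remaining candidates has further cycle types, and by the Chebotarev density theorem the matching factorization patterns would occur for a proportion of primes equal to their share of the group: S_6 (6T16) additionally contains elements of type 5+1, 4+1+1 (234 of its 720 elements, about 32% of primes). None of the 29 primes tested shows any such pattern (for each of these groups the chance of that is below 10^-4), which rules them out. Hence G = (S_3 x S_3) : C_2 (6T13), of order 72.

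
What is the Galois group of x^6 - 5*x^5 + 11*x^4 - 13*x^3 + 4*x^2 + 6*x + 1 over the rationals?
(C_3 x C_3) : C_4, the transitive group 6T10 of order 36

The polynomial f is an irreducible sextic over Q, so G = Gal(f/Q) is one of the 16 transitive subgroups 6T1, ..., 6T16 of S_6. The discriminant of f is 525625 = 725^2, a perfect square, so G is contained in A_6. The transitive groups of degree 6 contained in A_6 are: A_4 (6T4, order 12), S_4 (6T7, order 24), (C_3 x C_3) : C_4 (6T10, order 36), PSL(2,5) (6T12, order 60), A_6 (6T15, order 360). By Dedekind's theorem, for a prime p not dividing disc(f) the degrees of the irreducible factors of f mod p form the cycle type of an element of G. Factoring f modulo the 19 such primes p <= 73 (skipping 5, 29, which divide the discriminant), each new pattern first appears at: mod 2: f = (x^2 + x + 1)(x^4 + x + 1), pattern 4+2; mod 11: f = (x^3 + x^2 + 3x + 1)(x^3 + 5x^2 + 3x + 1), pattern 3+3; mod 19: f = (x + 10)(x + 11)(x^2 + 2x + 2)(x^2 + 10x + 7), pattern 2+2+1+1; mod 61: f = (x + 27)(x + 34)(x + 41)(x^3 + 15x^2 + 3x + 1), pattern 3+1+1+1. No other pattern occurs in this range, so the set of observed cycle types is {4+2, 3+3, 2+2+1+1, 3+1+1+1}. The candidates containing elements of all these cycle types are (C_3 x C_3) : C_4 (6T10) of order 36, A_6 (6T15) of order 360; the others are excluded. The observed types are precisely the cycle types that occur in (C_3 x C_3) : C_4 (6T10) (apart from the identity). Each of the other remaining candidates has further cycle types, and by the Chebotarev density theorem the matching factorization patterns would occur for a proportion of primes equal to their share of the group: A_6 (6T15) additionally contains elements of type 5+1 (144 of its 360 elements, about 40% of primes). None of the 19 primes tested shows any such pattern (for each of these groups the chance of that is below 10^-4), which rules them out. Hence G = (C_3 x C_3) : C_4 (6T10), of order 36.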